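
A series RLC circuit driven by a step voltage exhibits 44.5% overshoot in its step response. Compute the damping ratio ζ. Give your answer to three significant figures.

ζ ≈ 0.250

ζ = −ln(OS)/√(π² + (ln OS)²). With OS = 0.445, ln OS = −0.8097 and ζ = 0.8097/3.244 = 0.250.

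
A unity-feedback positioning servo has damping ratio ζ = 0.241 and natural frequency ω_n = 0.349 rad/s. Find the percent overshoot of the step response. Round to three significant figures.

For an underdamped second-order system, %OS = 100·exp(−πζ/√(1−ζ²)).
πζ/√(1−ζ²) = π·0.241/√(1−0.0581) = 0.7801, so %OS = 100·e^(−0.7801) = 45.8%.

%OS ≈ 45.8%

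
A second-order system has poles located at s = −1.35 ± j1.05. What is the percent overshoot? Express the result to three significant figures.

|pole| = ω_n = √(1.35² + 1.05²) = 1.71 rad/s; ζ = cos θ = σ/ω_n = 0.789.
%OS = 100·exp(−πζ/√(1−ζ²)) = 1.76%.

%OS ≈ 1.76%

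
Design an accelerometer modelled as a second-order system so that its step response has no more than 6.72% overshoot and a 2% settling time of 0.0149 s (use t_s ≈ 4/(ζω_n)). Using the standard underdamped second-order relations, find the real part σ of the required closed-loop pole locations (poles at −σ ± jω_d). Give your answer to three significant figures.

The settling-time spec alone fixes σ = ζω_n = 4/t_s = 4/0.0149 = 268.
(Overshoot then fixes ζ = 0.652 and hence ω_d = σ·√(1−ζ²)/ζ = 312 rad/s.)

σ ≈ 268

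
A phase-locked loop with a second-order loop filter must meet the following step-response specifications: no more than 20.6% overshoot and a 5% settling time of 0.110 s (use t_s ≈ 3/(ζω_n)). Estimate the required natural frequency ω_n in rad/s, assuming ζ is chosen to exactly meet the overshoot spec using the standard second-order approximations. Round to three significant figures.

ω_n ≈ 60.7 rad/s

ζ = −ln(OS)/√(π² + (ln OS)²). With OS = 0.206, ln OS = −1.580 and ζ = 1.580/3.516 = 0.449.
Then ω_n = 3/(ζ t_s) = 3/(0.449 × 0.110) = 60.7 rad/s.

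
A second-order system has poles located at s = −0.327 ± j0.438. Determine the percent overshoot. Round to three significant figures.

The poles are at −σ ± jω_d with σ = 0.327 and ω_d = 0.438, so ω_n = √(σ²+ω_d²) = 0.547 rad/s and ζ = σ/ω_n = 0.598.
Overshoot: exp(−π·0.598/√(1−0.598²)) = 0.0958, i.e. 9.58%.

%OS ≈ 9.58%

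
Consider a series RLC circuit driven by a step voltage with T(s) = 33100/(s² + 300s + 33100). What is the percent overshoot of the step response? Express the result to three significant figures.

%OS ≈ 1.03%

Comparing the denominator to s² + 2ζω_n s + ω_n²: ω_n = √33100 = 182 rad/s, and 2ζω_n = 300 so ζ = 300/(2·182) = 0.824.
Overshoot: exp(−π·0.824/√(1−0.824²)) = 0.0103, i.e. 1.03%.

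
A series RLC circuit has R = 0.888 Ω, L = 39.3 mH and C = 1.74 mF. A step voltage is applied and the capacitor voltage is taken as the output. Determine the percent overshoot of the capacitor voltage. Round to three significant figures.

%OS ≈ 74.5%

For a series RLC circuit (capacitor voltage as output), ω_n = 1/√(LC) = 1/√(39.3 mH · 1.74 mF) = 121 rad/s.
ζ = (R/2)·√(C/L) = (0.888/2)·√(1.74 mF/39.3 mH) = 0.0934.
%OS = 100 e^{−πζ/√(1−ζ²)} with ζ = 0.0934 gives 74.5%.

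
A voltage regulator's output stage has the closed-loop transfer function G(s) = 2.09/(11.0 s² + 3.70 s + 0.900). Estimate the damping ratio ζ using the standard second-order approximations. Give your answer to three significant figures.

Dividing through by 11.0: denominator becomes s² + 0.3364 s + 0.08182.
So ω_n = √0.08182 = 0.286 rad/s and ζ = 0.3364/(2·0.286) = 0.588.

ζ ≈ 0.588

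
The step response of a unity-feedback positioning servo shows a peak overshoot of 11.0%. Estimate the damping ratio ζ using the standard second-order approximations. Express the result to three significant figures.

ζ ≈ 0.575

Inverting the overshoot relation: ζ = |ln 0.110|/√(π² + ln²0.110) = 0.575.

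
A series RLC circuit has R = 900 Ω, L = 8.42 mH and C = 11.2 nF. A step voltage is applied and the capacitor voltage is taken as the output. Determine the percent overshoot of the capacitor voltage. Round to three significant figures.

For a series RLC circuit (capacitor voltage as output), ω_n = 1/√(LC) = 1/√(8.42 mH · 11.2 nF) = 103000 rad/s.
ζ = (R/2)·√(C/L) = (900/2)·√(11.2 nF/8.42 mH) = 0.519.
Overshoot: exp(−π·0.519/√(1−0.519²)) = 0.148, i.e. 14.8%.

%OS ≈ 14.8%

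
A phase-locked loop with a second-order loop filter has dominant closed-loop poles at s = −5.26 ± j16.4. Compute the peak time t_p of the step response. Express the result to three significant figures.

t_p ≈ 0.192 s

t_p = π/ω_d with ω_d = 16.4 (the imaginary part), so t_p = 0.192 s.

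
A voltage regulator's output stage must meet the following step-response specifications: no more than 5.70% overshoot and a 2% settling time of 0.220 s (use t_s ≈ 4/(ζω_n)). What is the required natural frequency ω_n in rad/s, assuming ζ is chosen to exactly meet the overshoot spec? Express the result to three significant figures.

ζ = −ln(OS)/√(π² + (ln OS)²). With OS = 0.0570, ln OS = −2.865 and ζ = 2.865/4.252 = 0.674.
From t_s ≈ 4/(ζω_n): ω_n = 4/(ζ·t_s) = 4/(0.674·0.220) = 27.0 rad/s.

ω_n ≈ 27.0 rad/s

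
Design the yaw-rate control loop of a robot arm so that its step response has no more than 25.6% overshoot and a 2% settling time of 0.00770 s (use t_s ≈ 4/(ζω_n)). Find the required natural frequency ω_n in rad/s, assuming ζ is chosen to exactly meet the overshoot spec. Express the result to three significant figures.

From %OS = 100·exp(−πζ/√(1−ζ²)), invert to get ζ = −ln(OS)/√(π² + ln²(OS)) with OS = 0.256.
−ln 0.256 = 1.363, so ζ = 1.363/√(π² + 1.857) = 0.398.
From t_s ≈ 4/(ζω_n): ω_n = 4/(ζ·t_s) = 4/(0.398·0.00770) = 1310 rad/s.

ω_n ≈ 1310 rad/s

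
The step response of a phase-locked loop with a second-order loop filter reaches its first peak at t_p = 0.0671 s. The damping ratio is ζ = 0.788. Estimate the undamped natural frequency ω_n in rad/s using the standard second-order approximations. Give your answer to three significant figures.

ω_n ≈ 76.0 rad/s

Peak time t_p = π/ω_d, so ω_d = π/t_p = π/0.0671 = 46.8 rad/s.
ω_n = ω_d/√(1−ζ²) = 46.8/√0.379 = 76.0 rad/s.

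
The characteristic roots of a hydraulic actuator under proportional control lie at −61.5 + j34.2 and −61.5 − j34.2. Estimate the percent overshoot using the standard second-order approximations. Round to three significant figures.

%OS ≈ 0.352%

|pole| = ω_n = √(61.5² + 34.2²) = 70.4 rad/s; ζ = cos θ = σ/ω_n = 0.874.
%OS = 100 e^{−πζ/√(1−ζ²)} with ζ = 0.874 gives 0.352%.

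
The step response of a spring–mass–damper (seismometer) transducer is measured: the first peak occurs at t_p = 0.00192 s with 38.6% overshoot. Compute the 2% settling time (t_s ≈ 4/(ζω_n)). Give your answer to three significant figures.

t_s ≈ 0.00807 s

ζ from %OS: ζ = |ln 0.386|/√(π²+ln²0.386) = 0.290.
t_p = π/ω_d ⇒ ω_d = 1640 rad/s; then ω_n = ω_d/√(1−ζ²) = 1710 rad/s.
t_s ≈ 4/(ζω_n) = 4/(0.290·1710) = 0.00807 s.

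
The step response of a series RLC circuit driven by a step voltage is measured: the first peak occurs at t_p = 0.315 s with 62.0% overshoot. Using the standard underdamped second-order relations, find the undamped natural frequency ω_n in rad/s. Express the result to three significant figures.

From the overshoot, ζ = −ln(OS)/√(π²+ln²(OS)) = 0.150.
t_p = π/ω_d ⇒ ω_d = 9.97 rad/s; then ω_n = ω_d/√(1−ζ²) = 10.1 rad/s.

ω_n ≈ 10.1 rad/s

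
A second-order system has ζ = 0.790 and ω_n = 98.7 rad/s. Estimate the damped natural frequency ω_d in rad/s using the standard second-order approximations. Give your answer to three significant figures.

ω_d ≈ 60.5 rad/s

ω_d = ω_n√(1−ζ²) = 98.7·√0.376 = 60.5 rad/s.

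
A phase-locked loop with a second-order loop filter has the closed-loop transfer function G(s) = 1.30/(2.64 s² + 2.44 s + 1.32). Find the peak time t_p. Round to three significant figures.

t_p ≈ 5.87 s

Dividing through by 2.64: denominator becomes s² + 0.9242 s + 0.5000.
So ω_n = √0.5000 = 0.707 rad/s and ζ = 0.9242/(2·0.707) = 0.654.
ω_d = ω_n√(1−ζ²) = 0.535 rad/s. t_p = π/ω_d = 5.87 s.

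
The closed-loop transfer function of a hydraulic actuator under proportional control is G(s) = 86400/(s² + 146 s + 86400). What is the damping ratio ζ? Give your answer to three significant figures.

ζ ≈ 0.248

Matching coefficients with s² + 2ζω_n s + ω_n² gives ω_n² = 86400 ⇒ ω_n = 294 rad/s, and ζ = 146/(2ω_n) = 0.248.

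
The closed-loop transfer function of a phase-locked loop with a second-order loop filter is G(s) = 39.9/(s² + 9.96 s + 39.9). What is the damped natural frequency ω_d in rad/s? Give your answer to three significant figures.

ω_n = √39.9 = 6.32 rad/s; ζ = 9.96/(2·6.32) = 0.788.
ω_d = ω_n√(1−ζ²) = 3.89 rad/s.

ω_d ≈ 3.89 rad/s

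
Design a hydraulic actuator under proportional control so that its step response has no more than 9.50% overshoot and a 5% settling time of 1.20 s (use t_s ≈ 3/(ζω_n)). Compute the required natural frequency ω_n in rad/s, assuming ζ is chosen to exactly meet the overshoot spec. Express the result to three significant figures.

ω_n ≈ 4.17 rad/s

Inverting the overshoot relation: ζ = |ln 0.0950|/√(π² + ln²0.0950) = 0.600.
From t_s ≈ 3/(ζω_n): ω_n = 3/(ζ·t_s) = 3/(0.600·1.20) = 4.17 rad/s.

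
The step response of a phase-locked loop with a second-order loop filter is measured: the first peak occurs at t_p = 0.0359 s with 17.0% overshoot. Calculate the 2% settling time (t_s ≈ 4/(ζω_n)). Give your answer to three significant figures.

The overshoot fixes ζ = −ln(OS)/√(π²+ln²(OS)) = 0.491.
From t_p = π/ω_d, ω_d = π/0.0359 = 87.5 rad/s, so ω_n = ω_d/√(1−ζ²) = 100 rad/s.
t_s ≈ 4/(ζω_n) = 4/(0.491·100) = 0.0810 s.

t_s ≈ 0.0810 s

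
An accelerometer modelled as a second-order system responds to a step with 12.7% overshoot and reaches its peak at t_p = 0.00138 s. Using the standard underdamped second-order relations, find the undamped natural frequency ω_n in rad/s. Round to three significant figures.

ω_n ≈ 2720 rad/s

ζ from %OS: ζ = |ln 0.127|/√(π²+ln²0.127) = 0.549.
From t_p = π/ω_d, ω_d = π/0.00138 = 2280 rad/s, so ω_n = ω_d/√(1−ζ²) = 2720 rad/s.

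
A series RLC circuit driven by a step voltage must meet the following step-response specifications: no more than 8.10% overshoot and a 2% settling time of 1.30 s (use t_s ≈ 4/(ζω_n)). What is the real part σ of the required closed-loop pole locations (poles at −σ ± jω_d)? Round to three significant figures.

The settling-time spec alone fixes σ = ζω_n = 4/t_s = 4/1.30 = 3.08.
(Overshoot then fixes ζ = 0.625 and hence ω_d = σ·√(1−ζ²)/ζ = 3.85 rad/s.)

σ ≈ 3.08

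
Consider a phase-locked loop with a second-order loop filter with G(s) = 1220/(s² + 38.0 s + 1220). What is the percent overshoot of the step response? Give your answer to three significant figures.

Matching coefficients with s² + 2ζω_n s + ω_n² gives ω_n² = 1220 ⇒ ω_n = 34.9 rad/s, and ζ = 38.0/(2ω_n) = 0.544.
Overshoot: exp(−π·0.544/√(1−0.544²)) = 0.130, i.e. 13.0%.

%OS ≈ 13.0%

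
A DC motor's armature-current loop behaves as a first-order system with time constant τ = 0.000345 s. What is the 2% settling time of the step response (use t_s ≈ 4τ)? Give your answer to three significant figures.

t_s ≈ 0.00138 s

t_s ≈ 4τ = 0.00138 s.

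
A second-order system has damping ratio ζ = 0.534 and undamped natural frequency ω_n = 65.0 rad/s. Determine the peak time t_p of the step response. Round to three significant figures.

t_p ≈ 0.0572 s

The damped frequency is ω_d = ω_n√(1−ζ²) = 65.0·√(1−0.285) = 55.0 rad/s.
Peak time t_p = π/ω_d = π/55.0 = 0.0572 s.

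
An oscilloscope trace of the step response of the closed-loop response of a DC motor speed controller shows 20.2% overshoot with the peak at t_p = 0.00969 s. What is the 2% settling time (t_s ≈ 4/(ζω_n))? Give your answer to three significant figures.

t_s ≈ 0.0242 s

From the overshoot, ζ = −ln(OS)/√(π²+ln²(OS)) = 0.454.
From t_p = π/ω_d, ω_d = π/0.00969 = 324 rad/s, so ω_n = ω_d/√(1−ζ²) = 364 rad/s.
t_s ≈ 4/(ζω_n) = 4/(0.454·364) = 0.0242 s.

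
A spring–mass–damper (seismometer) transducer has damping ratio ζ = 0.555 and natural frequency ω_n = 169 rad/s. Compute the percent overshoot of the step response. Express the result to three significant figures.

%OS ≈ 12.3%

For an underdamped second-order system, %OS = 100·exp(−πζ/√(1−ζ²)).
πζ/√(1−ζ²) = π·0.555/√(1−0.308) = 2.096, so %OS = 100·e^(−2.096) = 12.3%.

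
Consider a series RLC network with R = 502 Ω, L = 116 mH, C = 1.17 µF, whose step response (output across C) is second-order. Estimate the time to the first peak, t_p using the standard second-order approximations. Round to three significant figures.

For a series RLC circuit (capacitor voltage as output), ω_n = 1/√(LC) = 1/√(116 mH · 1.17 µF) = 2710 rad/s.
ζ = (R/2)·√(C/L) = (502/2)·√(1.17 µF/116 mH) = 0.797.
The damped frequency ω_d = ω_n√(1−ζ²) = 1640 rad/s. t_p = π/ω_d = 0.00192 s.

t_p ≈ 0.00192 s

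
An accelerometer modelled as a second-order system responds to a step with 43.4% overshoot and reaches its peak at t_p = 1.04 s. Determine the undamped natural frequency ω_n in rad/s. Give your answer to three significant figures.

The overshoot fixes ζ = −ln(OS)/√(π²+ln²(OS)) = 0.257.
From t_p = π/ω_d, ω_d = π/1.04 = 3.02 rad/s, so ω_n = ω_d/√(1−ζ²) = 3.13 rad/s.

ω_n ≈ 3.13 rad/s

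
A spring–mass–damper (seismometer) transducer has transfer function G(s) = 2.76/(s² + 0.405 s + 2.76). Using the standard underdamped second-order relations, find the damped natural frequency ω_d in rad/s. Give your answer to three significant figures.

ω_n = √2.76 = 1.66 rad/s; ζ = 0.405/(2·1.66) = 0.122.
The damped frequency ω_d = ω_n√(1−ζ²) = 1.65 rad/s.

ω_d ≈ 1.65 rad/s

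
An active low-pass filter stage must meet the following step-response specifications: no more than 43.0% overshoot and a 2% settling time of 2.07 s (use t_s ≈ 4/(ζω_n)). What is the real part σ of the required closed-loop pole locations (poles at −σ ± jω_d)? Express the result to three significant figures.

The settling-time spec alone fixes σ = ζω_n = 4/t_s = 4/2.07 = 1.93.
(Overshoot then fixes ζ = 0.259 and hence ω_d = σ·√(1−ζ²)/ζ = 7.19 rad/s.)

σ ≈ 1.93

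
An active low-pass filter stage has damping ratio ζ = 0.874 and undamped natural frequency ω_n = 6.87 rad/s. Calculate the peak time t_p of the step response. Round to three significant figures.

The damped frequency is ω_d = ω_n√(1−ζ²) = 6.87·√(1−0.764) = 3.34 rad/s.
Peak time t_p = π/ω_d = π/3.34 = 0.941 s.

t_p ≈ 0.941 s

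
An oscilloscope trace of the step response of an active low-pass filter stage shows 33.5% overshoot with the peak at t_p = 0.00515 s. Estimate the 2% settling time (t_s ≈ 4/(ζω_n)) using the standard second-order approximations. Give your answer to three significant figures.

t_s ≈ 0.0188 s

The overshoot fixes ζ = −ln(OS)/√(π²+ln²(OS)) = 0.329.
From t_p = π/ω_d, ω_d = π/0.00515 = 610 rad/s, so ω_n = ω_d/√(1−ζ²) = 646 rad/s.
t_s ≈ 4/(ζω_n) = 4/(0.329·646) = 0.0188 s.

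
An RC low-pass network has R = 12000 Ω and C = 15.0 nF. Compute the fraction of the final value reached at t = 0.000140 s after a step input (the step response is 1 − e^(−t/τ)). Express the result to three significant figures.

τ = RC = 12000 × 15.0 nF = 0.000180 s.
y(t)/y_∞ = 1 − e^(−t/τ) = 1 − e^(−0.000140/0.000180) = 1 − e^(−0.778) = 0.541.

y/y_∞ ≈ 0.541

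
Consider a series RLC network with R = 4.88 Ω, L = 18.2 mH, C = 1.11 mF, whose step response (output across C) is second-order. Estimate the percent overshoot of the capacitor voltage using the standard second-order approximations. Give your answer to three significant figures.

For a series RLC circuit (capacitor voltage as output), ω_n = 1/√(LC) = 1/√(18.2 mH · 1.11 mF) = 222 rad/s.
ζ = (R/2)·√(C/L) = (4.88/2)·√(1.11 mF/18.2 mH) = 0.603.
%OS = 100·exp(−πζ/√(1−ζ²)) = 9.33%.

%OS ≈ 9.33%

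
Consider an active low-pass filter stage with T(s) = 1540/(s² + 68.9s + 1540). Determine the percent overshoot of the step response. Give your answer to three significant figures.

Comparing the denominator to s² + 2ζω_n s + ω_n²: ω_n = √1540 = 39.2 rad/s, and 2ζω_n = 68.9 so ζ = 68.9/(2·39.2) = 0.878.
%OS = 100 e^{−πζ/√(1−ζ²)} with ζ = 0.878 gives 0.315%.

%OS ≈ 0.315%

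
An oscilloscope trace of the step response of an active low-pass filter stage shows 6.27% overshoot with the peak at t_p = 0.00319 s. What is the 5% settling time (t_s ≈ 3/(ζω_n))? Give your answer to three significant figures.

t_s ≈ 0.00346 s

From the overshoot, ζ = −ln(OS)/√(π²+ln²(OS)) = 0.661.
From t_p = π/ω_d, ω_d = π/0.00319 = 985 rad/s, so ω_n = ω_d/√(1−ζ²) = 1310 rad/s.
t_s ≈ 3/(ζω_n) = 3/(0.661·1310) = 0.00346 s.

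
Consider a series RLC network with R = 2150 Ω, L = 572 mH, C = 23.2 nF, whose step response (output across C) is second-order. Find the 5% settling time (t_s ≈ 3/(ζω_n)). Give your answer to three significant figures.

t_s ≈ 0.00160 s

For a series RLC circuit (capacitor voltage as output), ω_n = 1/√(LC) = 1/√(572 mH · 23.2 nF) = 8680 rad/s.
ζ = (R/2)·√(C/L) = (2150/2)·√(23.2 nF/572 mH) = 0.216.
t_s ≈ 3/(ζω_n) = 0.00160 s.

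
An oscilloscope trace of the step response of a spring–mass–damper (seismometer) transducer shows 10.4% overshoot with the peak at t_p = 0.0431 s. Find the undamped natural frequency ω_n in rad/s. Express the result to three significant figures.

ω_n ≈ 89.8 rad/s

ζ from %OS: ζ = |ln 0.104|/√(π²+ln²0.104) = 0.585.
From t_p = π/ω_d, ω_d = π/0.0431 = 72.9 rad/s, so ω_n = ω_d/√(1−ζ²) = 89.8 rad/s.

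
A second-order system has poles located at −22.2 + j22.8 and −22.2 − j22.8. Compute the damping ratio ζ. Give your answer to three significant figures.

ζ ≈ 0.698

With σ = 22.2, ω_d = 22.8: ω_n = √(σ²+ω_d²) = 31.8 rad/s, ζ = σ/ω_n = 0.698.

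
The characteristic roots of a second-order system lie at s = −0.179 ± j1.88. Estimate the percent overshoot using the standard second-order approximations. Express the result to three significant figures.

%OS ≈ 74.1%

With σ = 0.179, ω_d = 1.88: ω_n = √(σ²+ω_d²) = 1.89 rad/s, ζ = σ/ω_n = 0.0948.
%OS = 100 e^{−πζ/√(1−ζ²)} with ζ = 0.0948 gives 74.1%.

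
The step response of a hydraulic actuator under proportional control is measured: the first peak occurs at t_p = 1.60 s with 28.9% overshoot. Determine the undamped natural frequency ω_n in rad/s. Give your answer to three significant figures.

ω_n ≈ 2.11 rad/s

From the overshoot, ζ = −ln(OS)/√(π²+ln²(OS)) = 0.367.
From t_p = π/ω_d, ω_d = π/1.60 = 1.96 rad/s, so ω_n = ω_d/√(1−ζ²) = 2.11 rad/s.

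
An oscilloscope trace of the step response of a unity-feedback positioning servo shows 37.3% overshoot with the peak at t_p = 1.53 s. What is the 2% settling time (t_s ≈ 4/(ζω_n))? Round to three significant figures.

t_s ≈ 6.21 s

ζ from %OS: ζ = |ln 0.373|/√(π²+ln²0.373) = 0.300.
t_p = π/ω_d ⇒ ω_d = 2.05 rad/s; then ω_n = ω_d/√(1−ζ²) = 2.15 rad/s.
t_s ≈ 4/(ζω_n) = 4/(0.300·2.15) = 6.21 s.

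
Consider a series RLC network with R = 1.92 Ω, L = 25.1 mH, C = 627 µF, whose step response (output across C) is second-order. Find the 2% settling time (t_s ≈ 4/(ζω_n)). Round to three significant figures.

t_s ≈ 0.105 s

For a series RLC circuit (capacitor voltage as output), ω_n = 1/√(LC) = 1/√(25.1 mH · 627 µF) = 252 rad/s.
ζ = (R/2)·√(C/L) = (1.92/2)·√(627 µF/25.1 mH) = 0.152.
t_s ≈ 4/(ζω_n) = 0.105 s.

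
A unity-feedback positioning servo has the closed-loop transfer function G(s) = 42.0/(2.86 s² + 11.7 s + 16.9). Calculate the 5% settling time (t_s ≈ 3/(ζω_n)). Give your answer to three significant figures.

Dividing through by 2.86: denominator becomes s² + 4.091 s + 5.909.
So ω_n = √5.909 = 2.43 rad/s and ζ = 4.091/(2·2.43) = 0.841.
t_s ≈ 3/(ζω_n) = 1.47 s.

t_s ≈ 1.47 s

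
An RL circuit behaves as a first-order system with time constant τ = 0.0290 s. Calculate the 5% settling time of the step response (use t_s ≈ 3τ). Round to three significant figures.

t_s ≈ 0.0870 s

t_s ≈ 3τ = 0.0870 s.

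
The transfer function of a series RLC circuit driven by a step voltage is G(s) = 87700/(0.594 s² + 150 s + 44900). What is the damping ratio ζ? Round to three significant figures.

Dividing through by 0.594: denominator becomes s² + 252.5 s + 75590.
So ω_n = √75590 = 275 rad/s and ζ = 252.5/(2·275) = 0.459.

ζ ≈ 0.459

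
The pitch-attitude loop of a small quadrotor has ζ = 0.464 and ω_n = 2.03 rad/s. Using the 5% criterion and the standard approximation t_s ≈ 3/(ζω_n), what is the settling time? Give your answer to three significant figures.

t_s ≈ 3/(ζω_n) = 3/(0.464 × 2.03) = 3.18 s.

t_s ≈ 3.18 s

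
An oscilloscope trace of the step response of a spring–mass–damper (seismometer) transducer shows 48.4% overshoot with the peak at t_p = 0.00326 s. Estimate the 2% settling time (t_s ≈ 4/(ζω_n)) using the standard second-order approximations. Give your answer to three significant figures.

The overshoot fixes ζ = −ln(OS)/√(π²+ln²(OS)) = 0.225.
t_p = π/ω_d ⇒ ω_d = 964 rad/s; then ω_n = ω_d/√(1−ζ²) = 989 rad/s.
t_s ≈ 4/(ζω_n) = 4/(0.225·989) = 0.0180 s.

t_s ≈ 0.0180 s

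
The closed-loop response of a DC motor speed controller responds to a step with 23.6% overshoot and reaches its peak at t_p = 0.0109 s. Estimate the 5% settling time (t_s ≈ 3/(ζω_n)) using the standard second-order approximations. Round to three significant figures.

t_s ≈ 0.0226 s

ζ from %OS: ζ = |ln 0.236|/√(π²+ln²0.236) = 0.418.
t_p = π/ω_d ⇒ ω_d = 288 rad/s; then ω_n = ω_d/√(1−ζ²) = 317 rad/s.
t_s ≈ 3/(ζω_n) = 3/(0.418·317) = 0.0226 s.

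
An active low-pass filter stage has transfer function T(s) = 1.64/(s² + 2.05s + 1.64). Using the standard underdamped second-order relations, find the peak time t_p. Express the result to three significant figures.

Comparing the denominator to s² + 2ζω_n s + ω_n²: ω_n = √1.64 = 1.28 rad/s, and 2ζω_n = 2.05 so ζ = 2.05/(2·1.28) = 0.800.
The damped frequency ω_d = ω_n√(1−ζ²) = 0.768 rad/s. Then t_p = π/ω_d = 4.09 s.

t_p ≈ 4.09 s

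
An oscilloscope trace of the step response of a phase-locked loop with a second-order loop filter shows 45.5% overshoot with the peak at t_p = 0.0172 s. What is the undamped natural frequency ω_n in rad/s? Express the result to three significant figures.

From the overshoot, ζ = −ln(OS)/√(π²+ln²(OS)) = 0.243.
t_p = π/ω_d ⇒ ω_d = 183 rad/s; then ω_n = ω_d/√(1−ζ²) = 188 rad/s.

ω_n ≈ 188 rad/s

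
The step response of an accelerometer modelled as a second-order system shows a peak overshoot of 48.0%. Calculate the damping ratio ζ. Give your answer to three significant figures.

ζ ≈ 0.228

Inverting the overshoot relation: ζ = |ln 0.480|/√(π² + ln²0.480) = 0.228.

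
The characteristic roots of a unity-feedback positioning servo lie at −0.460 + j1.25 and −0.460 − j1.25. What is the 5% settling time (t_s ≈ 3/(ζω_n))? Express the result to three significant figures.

For poles at −σ ± jω_d, ζω_n = σ = 0.460, so t_s ≈ 3/σ = 6.52 s.

t_s ≈ 6.52 s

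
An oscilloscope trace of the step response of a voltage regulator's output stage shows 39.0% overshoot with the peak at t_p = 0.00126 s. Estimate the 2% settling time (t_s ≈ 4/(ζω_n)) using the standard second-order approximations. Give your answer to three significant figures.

From the overshoot, ζ = −ln(OS)/√(π²+ln²(OS)) = 0.287.
From t_p = π/ω_d, ω_d = π/0.00126 = 2490 rad/s, so ω_n = ω_d/√(1−ζ²) = 2600 rad/s.
t_s ≈ 4/(ζω_n) = 4/(0.287·2600) = 0.00535 s.

t_s ≈ 0.00535 s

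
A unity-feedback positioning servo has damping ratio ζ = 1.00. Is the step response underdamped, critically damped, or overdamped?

Since ζ = 1, the system is critically damped.

critically damped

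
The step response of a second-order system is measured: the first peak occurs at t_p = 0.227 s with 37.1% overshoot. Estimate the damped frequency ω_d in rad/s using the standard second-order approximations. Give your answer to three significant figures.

t_p = π/ω_d, so ω_d = π/0.227 = 13.8 rad/s.

ω_d ≈ 13.8 rad/s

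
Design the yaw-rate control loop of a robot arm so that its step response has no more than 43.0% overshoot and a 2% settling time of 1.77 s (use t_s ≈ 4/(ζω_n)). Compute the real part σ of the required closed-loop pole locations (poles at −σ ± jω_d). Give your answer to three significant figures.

The settling-time spec alone fixes σ = ζω_n = 4/t_s = 4/1.77 = 2.26.
(Overshoot then fixes ζ = 0.259 and hence ω_d = σ·√(1−ζ²)/ζ = 8.41 rad/s.)

σ ≈ 2.26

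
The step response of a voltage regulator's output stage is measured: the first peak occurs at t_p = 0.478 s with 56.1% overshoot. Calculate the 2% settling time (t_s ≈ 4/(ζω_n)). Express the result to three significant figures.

The overshoot fixes ζ = −ln(OS)/√(π²+ln²(OS)) = 0.181.
t_p = π/ω_d ⇒ ω_d = 6.57 rad/s; then ω_n = ω_d/√(1−ζ²) = 6.68 rad/s.
t_s ≈ 4/(ζω_n) = 4/(0.181·6.68) = 3.31 s.

t_s ≈ 3.31 s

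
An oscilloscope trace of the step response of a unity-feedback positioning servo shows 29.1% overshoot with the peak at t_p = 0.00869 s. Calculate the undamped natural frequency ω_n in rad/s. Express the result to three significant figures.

ω_n ≈ 388 rad/s

From the overshoot, ζ = −ln(OS)/√(π²+ln²(OS)) = 0.366.
t_p = π/ω_d ⇒ ω_d = 362 rad/s; then ω_n = ω_d/√(1−ζ²) = 388 rad/s.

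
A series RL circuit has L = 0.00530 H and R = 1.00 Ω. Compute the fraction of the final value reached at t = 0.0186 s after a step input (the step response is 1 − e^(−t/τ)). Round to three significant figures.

τ = L/R = 0.00530/1.00 = 0.00530 s.
y(t)/y_∞ = 1 − e^(−t/τ) = 1 − e^(−0.0186/0.00530) = 1 − e^(−3.51) = 0.970.

y/y_∞ ≈ 0.970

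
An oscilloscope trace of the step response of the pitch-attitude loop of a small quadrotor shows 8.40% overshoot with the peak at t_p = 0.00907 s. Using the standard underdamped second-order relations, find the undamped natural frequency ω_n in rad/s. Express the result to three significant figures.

ω_n ≈ 441 rad/s

From the overshoot, ζ = −ln(OS)/√(π²+ln²(OS)) = 0.619.
From t_p = π/ω_d, ω_d = π/0.00907 = 346 rad/s, so ω_n = ω_d/√(1−ζ²) = 441 rad/s.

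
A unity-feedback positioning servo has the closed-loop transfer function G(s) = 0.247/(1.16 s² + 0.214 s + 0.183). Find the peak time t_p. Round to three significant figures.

Dividing through by 1.16: denominator becomes s² + 0.1845 s + 0.1578.
So ω_n = √0.1578 = 0.397 rad/s and ζ = 0.1845/(2·0.397) = 0.232.
The damped frequency ω_d = ω_n√(1−ζ²) = 0.386 rad/s. t_p = π/ω_d = 8.13 s.

t_p ≈ 8.13 s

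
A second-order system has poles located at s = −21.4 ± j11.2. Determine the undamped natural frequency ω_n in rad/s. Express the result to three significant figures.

ω_n ≈ 24.2 rad/s

The poles are at −σ ± jω_d with σ = 21.4 and ω_d = 11.2, so ω_n = √(σ²+ω_d²) = 24.2 rad/s and ζ = σ/ω_n = 0.886.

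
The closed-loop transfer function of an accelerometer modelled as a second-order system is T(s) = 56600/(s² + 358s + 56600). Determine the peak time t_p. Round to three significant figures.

Comparing the denominator to s² + 2ζω_n s + ω_n²: ω_n = √56600 = 238 rad/s, and 2ζω_n = 358 so ζ = 358/(2·238) = 0.752.
ω_d = 238·√(1 − 0.752²) = 157 rad/s. Then t_p = π/ω_d = 0.0200 s.

t_p ≈ 0.0200 s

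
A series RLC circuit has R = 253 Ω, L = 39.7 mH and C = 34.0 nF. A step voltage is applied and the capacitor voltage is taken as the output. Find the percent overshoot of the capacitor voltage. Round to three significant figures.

For a series RLC circuit (capacitor voltage as output), ω_n = 1/√(LC) = 1/√(39.7 mH · 34.0 nF) = 27200 rad/s.
ζ = (R/2)·√(C/L) = (253/2)·√(34.0 nF/39.7 mH) = 0.117.
%OS = 100 e^{−πζ/√(1−ζ²)} with ζ = 0.117 gives 69.1%.

%OS ≈ 69.1%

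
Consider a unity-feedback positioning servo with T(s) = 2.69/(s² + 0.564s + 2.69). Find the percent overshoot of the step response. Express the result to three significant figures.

Comparing the denominator to s² + 2ζω_n s + ω_n²: ω_n = √2.69 = 1.64 rad/s, and 2ζω_n = 0.564 so ζ = 0.564/(2·1.64) = 0.172.
Overshoot: exp(−π·0.172/√(1−0.172²)) = 0.578, i.e. 57.8%.

%OS ≈ 57.8%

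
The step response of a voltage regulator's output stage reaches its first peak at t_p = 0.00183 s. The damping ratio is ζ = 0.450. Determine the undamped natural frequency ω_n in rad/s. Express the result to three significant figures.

ω_n ≈ 1920 rad/s

Peak time t_p = π/ω_d, so ω_d = π/t_p = π/0.00183 = 1720 rad/s.
ω_n = ω_d/√(1−ζ²) = 1720/√0.797 = 1920 rad/s.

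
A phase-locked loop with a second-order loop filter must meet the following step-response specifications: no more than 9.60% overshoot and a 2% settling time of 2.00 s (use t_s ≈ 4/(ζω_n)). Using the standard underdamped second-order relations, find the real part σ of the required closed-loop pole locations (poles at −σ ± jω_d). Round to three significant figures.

σ ≈ 2.00

The settling-time spec alone fixes σ = ζω_n = 4/t_s = 4/2.00 = 2.00.
(Overshoot then fixes ζ = 0.598 and hence ω_d = σ·√(1−ζ²)/ζ = 2.68 rad/s.)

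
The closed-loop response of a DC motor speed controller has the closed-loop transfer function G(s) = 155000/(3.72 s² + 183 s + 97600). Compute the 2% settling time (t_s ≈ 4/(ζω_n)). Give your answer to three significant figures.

t_s ≈ 0.163 s

Dividing through by 3.72: denominator becomes s² + 49.19 s + 26240.
So ω_n = √26240 = 162 rad/s and ζ = 49.19/(2·162) = 0.152.
t_s ≈ 4/(ζω_n) = 0.163 s.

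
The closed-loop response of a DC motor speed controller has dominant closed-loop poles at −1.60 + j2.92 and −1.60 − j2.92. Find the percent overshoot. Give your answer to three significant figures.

%OS ≈ 17.9%

With σ = 1.60, ω_d = 2.92: ω_n = √(σ²+ω_d²) = 3.33 rad/s, ζ = σ/ω_n = 0.481.
%OS = 100·exp(−πζ/√(1−ζ²)) = 17.9%.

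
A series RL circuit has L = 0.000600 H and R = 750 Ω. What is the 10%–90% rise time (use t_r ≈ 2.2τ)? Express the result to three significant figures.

t_r ≈ 0.00000176 s

τ = L/R = 0.000600/750 = 0.000000800 s.
t_r ≈ 2.2τ = 0.00000176 s.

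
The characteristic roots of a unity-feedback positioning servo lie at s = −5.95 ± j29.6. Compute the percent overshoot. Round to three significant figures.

|pole| = ω_n = √(5.95² + 29.6²) = 30.2 rad/s; ζ = cos θ = σ/ω_n = 0.197.
Overshoot: exp(−π·0.197/√(1−0.197²)) = 0.532, i.e. 53.2%.

%OS ≈ 53.2%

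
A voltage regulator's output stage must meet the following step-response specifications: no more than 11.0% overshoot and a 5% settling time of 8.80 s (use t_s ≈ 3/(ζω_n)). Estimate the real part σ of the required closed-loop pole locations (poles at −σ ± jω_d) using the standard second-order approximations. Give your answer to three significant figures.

σ ≈ 0.341

The settling-time spec alone fixes σ = ζω_n = 3/t_s = 3/8.80 = 0.341.
(Overshoot then fixes ζ = 0.575 and hence ω_d = σ·√(1−ζ²)/ζ = 0.485 rad/s.)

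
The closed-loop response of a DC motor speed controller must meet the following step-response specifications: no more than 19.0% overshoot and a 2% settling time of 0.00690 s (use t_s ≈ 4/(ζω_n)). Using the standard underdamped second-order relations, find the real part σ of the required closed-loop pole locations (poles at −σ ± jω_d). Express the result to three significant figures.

The settling-time spec alone fixes σ = ζω_n = 4/t_s = 4/0.00690 = 580.
(Overshoot then fixes ζ = 0.467 and hence ω_d = σ·√(1−ζ²)/ζ = 1100 rad/s.)

σ ≈ 580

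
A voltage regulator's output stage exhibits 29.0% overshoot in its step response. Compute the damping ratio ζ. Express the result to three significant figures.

ζ ≈ 0.367

Inverting the overshoot relation: ζ = |ln 0.290|/√(π² + ln²0.290) = 0.367.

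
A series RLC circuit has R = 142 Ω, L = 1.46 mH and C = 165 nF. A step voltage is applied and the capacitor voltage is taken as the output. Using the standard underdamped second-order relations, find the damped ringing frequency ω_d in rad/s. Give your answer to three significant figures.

For a series RLC circuit (capacitor voltage as output), ω_n = 1/√(LC) = 1/√(1.46 mH · 165 nF) = 64400 rad/s.
ζ = (R/2)·√(C/L) = (142/2)·√(165 nF/1.46 mH) = 0.755.
ω_d = 64400·√(1 − 0.755²) = 42300 rad/s.

ω_d ≈ 42300 rad/s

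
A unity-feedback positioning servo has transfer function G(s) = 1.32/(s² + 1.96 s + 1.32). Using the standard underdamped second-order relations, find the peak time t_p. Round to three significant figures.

Matching coefficients with s² + 2ζω_n s + ω_n² gives ω_n² = 1.32 ⇒ ω_n = 1.15 rad/s, and ζ = 1.96/(2ω_n) = 0.853.
ω_d = 1.15·√(1 − 0.853²) = 0.600 rad/s. Then t_p = π/ω_d = 5.24 s.

t_p ≈ 5.24 s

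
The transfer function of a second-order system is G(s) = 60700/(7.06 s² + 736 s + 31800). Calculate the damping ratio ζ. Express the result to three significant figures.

ζ ≈ 0.777

Dividing through by 7.06: denominator becomes s² + 104.2 s + 4504.
So ω_n = √4504 = 67.1 rad/s and ζ = 104.2/(2·67.1) = 0.777.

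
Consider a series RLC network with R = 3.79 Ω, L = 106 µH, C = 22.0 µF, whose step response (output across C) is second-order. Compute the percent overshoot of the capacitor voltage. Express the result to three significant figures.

%OS ≈ 0.463%

For a series RLC circuit (capacitor voltage as output), ω_n = 1/√(LC) = 1/√(106 µH · 22.0 µF) = 20700 rad/s.
ζ = (R/2)·√(C/L) = (3.79/2)·√(22.0 µF/106 µH) = 0.863.
Overshoot: exp(−π·0.863/√(1−0.863²)) = 0.00463, i.e. 0.463%.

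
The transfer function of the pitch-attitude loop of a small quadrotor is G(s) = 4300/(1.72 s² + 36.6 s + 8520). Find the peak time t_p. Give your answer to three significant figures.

Dividing through by 1.72: denominator becomes s² + 21.28 s + 4953.
So ω_n = √4953 = 70.4 rad/s and ζ = 21.28/(2·70.4) = 0.151.
ω_d = 70.4·√(1 − 0.151²) = 69.6 rad/s. t_p = π/ω_d = 0.0452 s.

t_p ≈ 0.0452 s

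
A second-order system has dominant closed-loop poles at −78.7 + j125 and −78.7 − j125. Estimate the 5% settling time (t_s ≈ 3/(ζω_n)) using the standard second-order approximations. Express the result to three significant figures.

t_s ≈ 0.0381 s

For poles at −σ ± jω_d, ζω_n = σ = 78.7, so t_s ≈ 3/σ = 0.0381 s.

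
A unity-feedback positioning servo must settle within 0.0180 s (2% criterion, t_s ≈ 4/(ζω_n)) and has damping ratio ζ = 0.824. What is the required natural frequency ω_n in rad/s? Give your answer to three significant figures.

Rearranging t_s ≈ 4/(ζω_n) gives ω_n = 4/(ζ·t_s) = 4/(0.824 × 0.0180) = 270 rad/s.

ω_n ≈ 270 rad/s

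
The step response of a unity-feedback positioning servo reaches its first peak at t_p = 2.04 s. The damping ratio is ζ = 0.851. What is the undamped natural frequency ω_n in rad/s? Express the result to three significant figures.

ω_n ≈ 2.93 rad/s

Peak time t_p = π/ω_d, so ω_d = π/t_p = π/2.04 = 1.54 rad/s.
ω_n = ω_d/√(1−ζ²) = 1.54/√0.276 = 2.93 rad/s.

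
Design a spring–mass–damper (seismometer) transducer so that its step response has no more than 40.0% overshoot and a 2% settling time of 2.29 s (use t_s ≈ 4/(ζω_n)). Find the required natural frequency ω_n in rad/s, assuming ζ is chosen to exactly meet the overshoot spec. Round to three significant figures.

ω_n ≈ 6.24 rad/s

ζ = −ln(OS)/√(π² + (ln OS)²). With OS = 0.400, ln OS = −0.9163 and ζ = 0.9163/3.272 = 0.280.
From t_s ≈ 4/(ζω_n): ω_n = 4/(ζ·t_s) = 4/(0.280·2.29) = 6.24 rad/s.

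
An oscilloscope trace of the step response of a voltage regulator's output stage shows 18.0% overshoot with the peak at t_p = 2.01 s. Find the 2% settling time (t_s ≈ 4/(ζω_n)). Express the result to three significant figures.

t_s ≈ 4.69 s

The overshoot fixes ζ = −ln(OS)/√(π²+ln²(OS)) = 0.479.
t_p = π/ω_d ⇒ ω_d = 1.56 rad/s; then ω_n = ω_d/√(1−ζ²) = 1.78 rad/s.
t_s ≈ 4/(ζω_n) = 4/(0.479·1.78) = 4.69 s.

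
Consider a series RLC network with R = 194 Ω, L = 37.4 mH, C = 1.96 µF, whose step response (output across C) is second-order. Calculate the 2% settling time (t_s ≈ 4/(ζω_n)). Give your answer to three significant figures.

t_s ≈ 0.00154 s

For a series RLC circuit (capacitor voltage as output), ω_n = 1/√(LC) = 1/√(37.4 mH · 1.96 µF) = 3690 rad/s.
ζ = (R/2)·√(C/L) = (194/2)·√(1.96 µF/37.4 mH) = 0.702.
t_s ≈ 4/(ζω_n) = 0.00154 s.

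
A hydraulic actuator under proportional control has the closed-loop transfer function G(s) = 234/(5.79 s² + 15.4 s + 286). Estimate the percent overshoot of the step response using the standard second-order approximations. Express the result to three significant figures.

Dividing through by 5.79: denominator becomes s² + 2.660 s + 49.40.
So ω_n = √49.40 = 7.03 rad/s and ζ = 2.660/(2·7.03) = 0.189.
%OS = 100·exp(−πζ/√(1−ζ²)) = 54.6%.

%OS ≈ 54.6%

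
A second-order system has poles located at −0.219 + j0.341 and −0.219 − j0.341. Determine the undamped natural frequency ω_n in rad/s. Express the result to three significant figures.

ω_n ≈ 0.405 rad/s

The poles are at −σ ± jω_d with σ = 0.219 and ω_d = 0.341, so ω_n = √(σ²+ω_d²) = 0.405 rad/s and ζ = σ/ω_n = 0.540.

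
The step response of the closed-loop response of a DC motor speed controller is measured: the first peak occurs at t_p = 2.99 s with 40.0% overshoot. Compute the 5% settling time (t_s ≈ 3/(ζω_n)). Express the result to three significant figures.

t_s ≈ 9.79 s

ζ from %OS: ζ = |ln 0.400|/√(π²+ln²0.400) = 0.280.
t_p = π/ω_d ⇒ ω_d = 1.05 rad/s; then ω_n = ω_d/√(1−ζ²) = 1.09 rad/s.
t_s ≈ 3/(ζω_n) = 3/(0.280·1.09) = 9.79 s.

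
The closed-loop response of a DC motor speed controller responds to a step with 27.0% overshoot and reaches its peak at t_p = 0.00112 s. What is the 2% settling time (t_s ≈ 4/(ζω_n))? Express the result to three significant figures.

The overshoot fixes ζ = −ln(OS)/√(π²+ln²(OS)) = 0.385.
From t_p = π/ω_d, ω_d = π/0.00112 = 2800 rad/s, so ω_n = ω_d/√(1−ζ²) = 3040 rad/s.
t_s ≈ 4/(ζω_n) = 4/(0.385·3040) = 0.00342 s.

t_s ≈ 0.00342 s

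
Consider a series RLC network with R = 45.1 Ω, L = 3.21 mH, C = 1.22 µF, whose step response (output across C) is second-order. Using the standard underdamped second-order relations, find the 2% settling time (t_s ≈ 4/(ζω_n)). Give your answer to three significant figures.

For a series RLC circuit (capacitor voltage as output), ω_n = 1/√(LC) = 1/√(3.21 mH · 1.22 µF) = 16000 rad/s.
ζ = (R/2)·√(C/L) = (45.1/2)·√(1.22 µF/3.21 mH) = 0.440.
t_s ≈ 4/(ζω_n) = 0.000569 s.

t_s ≈ 0.000569 s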